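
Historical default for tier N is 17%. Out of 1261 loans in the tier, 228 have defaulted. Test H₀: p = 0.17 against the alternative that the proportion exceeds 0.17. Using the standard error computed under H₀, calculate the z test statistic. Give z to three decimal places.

z = 1.022

p̂ = 228/1261 = 0.18081.
Under H₀, SE = √(0.17·0.83/1261) = √(0.000111895) = 0.01058.
z = (0.18081 − 0.17)/0.01058 = 0.01081/0.01058 = 1.022.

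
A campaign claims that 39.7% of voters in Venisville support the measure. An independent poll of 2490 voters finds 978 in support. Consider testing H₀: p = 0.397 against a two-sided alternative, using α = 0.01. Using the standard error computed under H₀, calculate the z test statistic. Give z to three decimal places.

z = -0.431

p̂ = 978/2490 ≈ 0.39277.
Standard error under H₀: √(0.397×0.603/2490) = 0.00981.
z = (0.39277 − 0.397)/0.00981 = -0.00423/0.00981 = -0.431.
Two-sided p-value ≈ 2·Φ(−0.431) = 0.6663, so at α = 0.01 we fail to reject H₀.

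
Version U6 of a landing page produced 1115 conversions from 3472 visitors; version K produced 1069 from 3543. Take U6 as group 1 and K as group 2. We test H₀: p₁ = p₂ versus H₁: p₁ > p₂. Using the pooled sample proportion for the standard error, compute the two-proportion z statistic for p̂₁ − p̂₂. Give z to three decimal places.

z = 1.756

p̂₁ = 1115/3472 ≈ 0.32114, p̂₂ = 1069/3543 ≈ 0.30172.
Pooled p̂ = (1115+1069)/(3472+3543) = 2184/7015 = 0.31133.
SE = √(0.214405 × 0.000570265) = 0.01106.
z = (0.32114 − 0.30172)/0.01106 = 0.01942/0.01106 = 1.756.
p-value = P(Z > 1.756) ≈ 0.0395.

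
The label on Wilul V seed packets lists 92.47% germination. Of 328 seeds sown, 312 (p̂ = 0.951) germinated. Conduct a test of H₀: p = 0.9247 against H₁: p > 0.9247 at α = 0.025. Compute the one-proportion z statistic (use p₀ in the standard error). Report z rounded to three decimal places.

z = 1.820

p̂ = 312/328 = 0.95122.
SE = √(p₀(1−p₀)/n) = √(0.06963/328) = 0.01457.
z = (0.95122 − 0.9247)/0.01457 = 0.02652/0.01457 = 1.820.
p-value = P(Z > 1.820) ≈ 0.0344; since p > α = 0.025, fail to reject H₀.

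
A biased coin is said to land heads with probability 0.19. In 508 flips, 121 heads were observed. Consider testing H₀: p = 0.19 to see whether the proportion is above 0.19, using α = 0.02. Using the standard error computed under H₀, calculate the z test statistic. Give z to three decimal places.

p̂ = 121/508 ≈ 0.238189.
SE = √(p₀(1−p₀)/n) = √(0.1539/508) = 0.017406.
z = (0.238189 − 0.19)/0.017406 = 0.048189/0.017406 = 2.769.
p-value = P(Z > 2.769) ≈ 0.0028; since p < α = 0.02, reject H₀.

z = 2.769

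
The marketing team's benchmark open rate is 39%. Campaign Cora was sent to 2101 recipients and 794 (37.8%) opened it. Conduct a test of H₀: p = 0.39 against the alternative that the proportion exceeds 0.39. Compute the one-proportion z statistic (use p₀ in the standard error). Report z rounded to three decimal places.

z = -1.136

p̂ = 794/2101 ≈ 0.377915.
SE = √(p₀(1−p₀)/n) = √(0.2379/2101) = 0.010641.
z = (0.377915 − 0.39)/0.010641 = -0.012085/0.010641 = -1.136.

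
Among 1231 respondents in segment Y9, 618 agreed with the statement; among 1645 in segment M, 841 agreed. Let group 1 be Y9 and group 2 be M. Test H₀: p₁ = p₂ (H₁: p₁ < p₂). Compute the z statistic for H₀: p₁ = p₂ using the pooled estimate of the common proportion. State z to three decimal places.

p̂₁ = 618/1231 = 0.50203, p̂₂ = 841/1645 = 0.51125.
Pooled p̂ = (618+841)/(1231+1645) = 1459/2876 = 0.50730.
SE = √(0.249947 × 0.00142025) = 0.01884.
z = (0.50203 − 0.51125)/0.01884 = -0.00922/0.01884 = -0.489.
p-value = P(Z < -0.489) ≈ 0.3124.

z = -0.489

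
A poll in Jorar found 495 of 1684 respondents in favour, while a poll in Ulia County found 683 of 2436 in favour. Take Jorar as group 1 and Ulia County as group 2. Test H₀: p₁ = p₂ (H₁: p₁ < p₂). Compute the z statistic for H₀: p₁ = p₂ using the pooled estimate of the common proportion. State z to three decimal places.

z = 0.947

p̂₁ = 495/1684 ≈ 0.29394, p̂₂ = 683/2436 ≈ 0.28038.
Pooled p̂ = (495+683)/(1684+2436) = 1178/4120 = 0.28592.
SE = √(p̂(1−p̂)(1/n₁+1/n₂)) = √(0.28592·0.71408·0.00100433) = √(0.000205055) = 0.01432.
z = (0.29394 − 0.28038)/0.01432 = 0.01356/0.01432 = 0.947.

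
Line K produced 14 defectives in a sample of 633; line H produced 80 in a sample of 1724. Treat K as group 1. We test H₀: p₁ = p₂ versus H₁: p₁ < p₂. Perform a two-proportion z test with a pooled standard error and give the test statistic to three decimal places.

z = -2.671

p̂₁ = 14/633 ≈ 0.02212, p̂₂ = 80/1724 ≈ 0.04640.
Pooled p̂ = (14+80)/(633+1724) = 94/2357 = 0.03988.
SE = √(0.0382907 × 0.00215983) = 0.00909.
z = (0.02212 − 0.04640)/0.00909 = -0.02428/0.00909 = -2.671.
p-value = P(Z < -2.671) ≈ 0.0038.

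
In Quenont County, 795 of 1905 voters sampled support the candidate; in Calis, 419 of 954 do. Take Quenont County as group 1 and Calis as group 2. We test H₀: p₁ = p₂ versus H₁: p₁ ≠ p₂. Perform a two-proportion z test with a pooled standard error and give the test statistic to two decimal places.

p̂₁ = 795/1905 ≈ 0.4173, p̂₂ = 419/954 ≈ 0.4392.
Pooled p̂ = (795+419)/(1905+954) = 1214/2859 = 0.4246.
SE = √(p̂(1−p̂)(1/n₁+1/n₂)) = √(0.4246·0.5754·0.00157315) = √(0.00038435) = 0.0196.
z = (0.4173 − 0.4392)/0.0196 = -0.0219/0.0196 = -1.12.

z = -1.12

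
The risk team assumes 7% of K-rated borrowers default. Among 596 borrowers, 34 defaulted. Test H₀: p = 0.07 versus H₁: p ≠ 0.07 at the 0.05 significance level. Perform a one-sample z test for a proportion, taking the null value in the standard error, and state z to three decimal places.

z = -1.239

p̂ = 34/596 ≈ 0.05705.
Under H₀, SE = √(0.07·0.93/596) = √(0.000109228) = 0.01045.
z = (0.05705 − 0.07)/0.01045 = -0.01295/0.01045 = -1.239.
Two-sided p-value ≈ 2·Φ(−1.239) = 0.2152, so at α = 0.05 we fail to reject H₀.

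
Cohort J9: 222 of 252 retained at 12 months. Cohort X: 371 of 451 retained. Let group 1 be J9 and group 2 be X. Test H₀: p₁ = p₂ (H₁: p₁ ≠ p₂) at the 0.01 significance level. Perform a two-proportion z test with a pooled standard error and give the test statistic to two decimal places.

z = 2.04

p̂₁ = 222/252 = 0.8810, p̂₂ = 371/451 = 0.8226.
Pooled p̂ = (222+371)/(252+451) = 593/703 = 0.8435.
SE = √(0.131989 × 0.00618555) = 0.0286.
z = (0.8810 − 0.8226)/0.0286 = 0.0584/0.0286 = 2.04.
p-value = 2·P(Z > 2.042) ≈ 0.0412, so at α = 0.01 we fail to reject H₀.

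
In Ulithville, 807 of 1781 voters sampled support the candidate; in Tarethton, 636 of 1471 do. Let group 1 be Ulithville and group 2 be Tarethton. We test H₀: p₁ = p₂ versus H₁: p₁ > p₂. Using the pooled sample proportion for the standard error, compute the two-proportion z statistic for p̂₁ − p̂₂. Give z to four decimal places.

p̂₁ = 807/1781 = 0.4531162, p̂₂ = 636/1471 = 0.4323589.
Pooled p̂ = (807+636)/(1781+1471) = 1443/3252 = 0.4437269.
SE = √(p̂(1−p̂)(1/n₁+1/n₂)) = √(0.4437269·0.5562731·0.00124129) = √(0.000306392) = 0.0175041.
z = (0.4531162 − 0.4323589)/0.0175041 = 0.0207573/0.0175041 = 1.1859.

z = 1.1859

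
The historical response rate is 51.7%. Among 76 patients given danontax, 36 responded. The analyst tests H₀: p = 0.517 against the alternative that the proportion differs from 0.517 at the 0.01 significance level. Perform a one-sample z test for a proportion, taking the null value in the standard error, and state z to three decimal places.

z = -0.756

p̂ = 36/76 ≈ 0.47368.
SE = √(p₀(1−p₀)/n) = √(0.24971/76) = 0.05732.
z = (0.47368 − 0.517)/0.05732 = -0.04332/0.05732 = -0.756.
p-value = 2·P(Z > 0.756) ≈ 0.4498. With α = 0.01, fail to reject H₀.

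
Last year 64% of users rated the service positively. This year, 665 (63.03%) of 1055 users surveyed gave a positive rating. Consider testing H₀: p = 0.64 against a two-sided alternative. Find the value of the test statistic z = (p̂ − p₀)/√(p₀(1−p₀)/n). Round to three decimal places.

p̂ = 665/1055 = 0.63033.
SE = √(p₀(1−p₀)/n) = √(0.2304/1055) = 0.01478.
z = (0.63033 − 0.64)/0.01478 = -0.00967/0.01478 = -0.654.

z = -0.654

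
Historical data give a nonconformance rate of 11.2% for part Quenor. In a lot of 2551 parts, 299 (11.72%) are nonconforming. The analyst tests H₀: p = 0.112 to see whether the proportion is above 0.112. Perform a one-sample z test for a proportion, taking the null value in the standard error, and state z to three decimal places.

p̂ = 299/2551 ≈ 0.117209.
Standard error under H₀: √(0.112×0.888/2551) = 0.006244.
z = (0.117209 − 0.112)/0.006244 = 0.005209/0.006244 = 0.834.
p-value = P(Z > 0.834) ≈ 0.2021.

z = 0.834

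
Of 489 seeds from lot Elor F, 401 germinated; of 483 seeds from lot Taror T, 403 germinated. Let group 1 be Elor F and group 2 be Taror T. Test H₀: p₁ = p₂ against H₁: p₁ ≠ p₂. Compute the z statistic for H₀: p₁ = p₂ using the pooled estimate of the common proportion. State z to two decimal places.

p̂₁ = 401/489 = 0.8200, p̂₂ = 403/483 = 0.8344.
Pooled p̂ = (401+403)/(489+483) = 804/972 = 0.8272.
SE = √(0.142966 × 0.00411538) = 0.0243.
z = (0.8200 − 0.8344)/0.0243 = -0.0144/0.0243 = -0.59.

z = -0.59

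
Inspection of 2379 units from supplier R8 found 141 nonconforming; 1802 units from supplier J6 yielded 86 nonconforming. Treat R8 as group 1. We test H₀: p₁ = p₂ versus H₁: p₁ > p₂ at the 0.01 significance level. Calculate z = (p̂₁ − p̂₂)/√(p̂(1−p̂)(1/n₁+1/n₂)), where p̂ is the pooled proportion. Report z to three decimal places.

p̂₁ = 141/2379 ≈ 0.05927, p̂₂ = 86/1802 ≈ 0.04772.
Pooled p̂ = (141+86)/(2379+1802) = 227/4181 = 0.05429.
SE = √(0.0513455 × 0.000975284) = 0.00708.
z = (0.05927 − 0.04772)/0.00708 = 0.01155/0.00708 = 1.631.
p-value = P(Z > 1.631) ≈ 0.0514. With α = 0.01, fail to reject H₀.

z = 1.631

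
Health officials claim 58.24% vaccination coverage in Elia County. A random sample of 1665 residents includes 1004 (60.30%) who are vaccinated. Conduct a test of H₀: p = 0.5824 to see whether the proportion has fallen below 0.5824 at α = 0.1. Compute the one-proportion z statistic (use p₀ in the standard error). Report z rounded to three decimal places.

z = 1.705

p̂ = 1004/1665 = 0.603003.
SE = √(p₀(1−p₀)/n) = √(0.24321/1665) = 0.012086.
z = (0.603003 − 0.5824)/0.012086 = 0.020603/0.012086 = 1.705.
p-value = P(Z < 1.705) ≈ 0.9559; since p > α = 0.1, fail to reject H₀.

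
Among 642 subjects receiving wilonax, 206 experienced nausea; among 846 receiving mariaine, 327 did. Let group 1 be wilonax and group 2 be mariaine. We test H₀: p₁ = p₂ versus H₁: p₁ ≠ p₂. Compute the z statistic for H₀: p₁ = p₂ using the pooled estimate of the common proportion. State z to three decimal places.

z = -2.616

p̂₁ = 206/642 = 0.32087, p̂₂ = 327/846 = 0.38652.
Pooled p̂ = (206+327)/(642+846) = 533/1488 = 0.35820.
SE = √(0.229892 × 0.00273967) = 0.02510.
z = (0.32087 − 0.38652)/0.02510 = -0.06565/0.02510 = -2.616.
Two-sided p-value ≈ 2·Φ(−2.616) = 0.0089.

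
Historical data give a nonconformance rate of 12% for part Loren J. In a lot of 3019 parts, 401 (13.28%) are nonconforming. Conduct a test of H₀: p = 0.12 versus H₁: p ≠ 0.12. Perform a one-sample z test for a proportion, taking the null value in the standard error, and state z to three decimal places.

z = 2.169

p̂ = 401/3019 = 0.132825.
Standard error under H₀: √(0.12×0.88/3019) = 0.005914.
z = (0.132825 − 0.12)/0.005914 = 0.012825/0.005914 = 2.169.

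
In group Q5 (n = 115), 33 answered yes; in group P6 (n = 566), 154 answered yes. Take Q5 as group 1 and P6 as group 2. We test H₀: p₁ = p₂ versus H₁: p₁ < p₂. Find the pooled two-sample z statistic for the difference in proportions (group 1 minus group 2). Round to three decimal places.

p̂₁ = 33/115 = 0.28696, p̂₂ = 154/566 = 0.27208.
Pooled p̂ = (33+154)/(115+566) = 187/681 = 0.27460.
SE = √(p̂(1−p̂)(1/n₁+1/n₂)) = √(0.27460·0.72540·0.0104624) = √(0.00208405) = 0.04565.
z = (0.28696 − 0.27208)/0.04565 = 0.01488/0.04565 = 0.326.
p-value = P(Z < 0.326) ≈ 0.6277.

z = 0.326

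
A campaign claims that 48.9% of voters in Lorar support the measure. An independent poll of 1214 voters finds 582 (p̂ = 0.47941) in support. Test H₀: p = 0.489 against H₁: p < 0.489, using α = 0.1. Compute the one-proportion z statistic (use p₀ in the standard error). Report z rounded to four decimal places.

p̂ = 582/1214 = 0.4794069.
Standard error under H₀: √(0.489×0.511/1214) = 0.0143468.
z = (0.4794069 − 0.489)/0.0143468 = -0.0095931/0.0143468 = -0.6687.
p-value = P(Z < -0.669) ≈ 0.2519. With α = 0.1, fail to reject H₀.

z = -0.6687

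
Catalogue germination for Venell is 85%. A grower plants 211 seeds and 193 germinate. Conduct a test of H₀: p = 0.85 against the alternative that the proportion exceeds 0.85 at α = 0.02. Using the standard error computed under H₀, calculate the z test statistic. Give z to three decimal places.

p̂ = 193/211 = 0.91469.
Under H₀, SE = √(0.85·0.15/211) = √(0.000604265) = 0.02458.
z = (0.91469 − 0.85)/0.02458 = 0.06469/0.02458 = 2.632.
p-value = P(Z > 2.632) ≈ 0.0042, so at α = 0.02 we reject H₀.

z = 2.632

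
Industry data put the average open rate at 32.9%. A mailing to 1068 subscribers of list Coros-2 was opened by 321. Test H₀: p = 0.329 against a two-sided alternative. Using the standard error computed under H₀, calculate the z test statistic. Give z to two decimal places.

p̂ = 321/1068 ≈ 0.30056.
Standard error under H₀: √(0.329×0.671/1068) = 0.01438.
z = (0.30056 − 0.329)/0.01438 = -0.02844/0.01438 = -1.98.
p-value = 2·P(Z > 1.978) ≈ 0.0479.

z = -1.98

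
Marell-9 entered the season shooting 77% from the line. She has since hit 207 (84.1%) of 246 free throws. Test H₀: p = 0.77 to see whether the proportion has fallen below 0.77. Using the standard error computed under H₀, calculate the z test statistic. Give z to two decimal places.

z = 2.66

p̂ = 207/246 ≈ 0.84146.
SE = √(p₀(1−p₀)/n) = √(0.1771/246) = 0.02683.
z = (0.84146 − 0.77)/0.02683 = 0.07146/0.02683 = 2.66.
p-value = P(Z < 2.663) ≈ 0.9961.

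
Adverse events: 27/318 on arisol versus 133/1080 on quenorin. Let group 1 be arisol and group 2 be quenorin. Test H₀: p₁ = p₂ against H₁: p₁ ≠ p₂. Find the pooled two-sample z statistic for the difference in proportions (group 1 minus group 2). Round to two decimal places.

z = -1.88

p̂₁ = 27/318 = 0.0849, p̂₂ = 133/1080 = 0.1231.
Pooled p̂ = (27+133)/(318+1080) = 160/1398 = 0.1144.
SE = √(0.101351 × 0.00407058) = 0.0203.
z = (0.0849 − 0.1231)/0.0203 = -0.0382/0.0203 = -1.88.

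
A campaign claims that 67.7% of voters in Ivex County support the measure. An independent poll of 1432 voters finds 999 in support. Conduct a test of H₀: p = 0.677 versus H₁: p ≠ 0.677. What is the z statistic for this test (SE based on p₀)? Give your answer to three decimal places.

p̂ = 999/1432 = 0.69763.
SE = √(p₀(1−p₀)/n) = √(0.21867/1432) = 0.01236.
z = (0.69763 − 0.677)/0.01236 = 0.02063/0.01236 = 1.669.

z = 1.669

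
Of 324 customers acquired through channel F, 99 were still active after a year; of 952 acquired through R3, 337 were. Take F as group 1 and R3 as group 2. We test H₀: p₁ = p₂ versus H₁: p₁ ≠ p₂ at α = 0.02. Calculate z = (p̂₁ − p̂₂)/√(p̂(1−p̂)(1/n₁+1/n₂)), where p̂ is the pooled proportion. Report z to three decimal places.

p̂₁ = 99/324 = 0.30556, p̂₂ = 337/952 = 0.35399.
Pooled p̂ = (99+337)/(324+952) = 436/1276 = 0.34169.
SE = √(p̂(1−p̂)(1/n₁+1/n₂)) = √(0.34169·0.65831·0.00413684) = √(0.000930536) = 0.03050.
z = (0.30556 − 0.35399)/0.03050 = -0.04843/0.03050 = -1.588.
Two-sided p-value ≈ 2·Φ(−1.588) = 0.1123. With α = 0.02, fail to reject H₀.

z = -1.588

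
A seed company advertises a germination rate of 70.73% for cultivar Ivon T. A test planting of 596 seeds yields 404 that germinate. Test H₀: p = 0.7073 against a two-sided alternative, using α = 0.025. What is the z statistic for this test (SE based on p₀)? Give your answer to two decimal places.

z = -1.58

p̂ = 404/596 = 0.6779.
SE = √(p₀(1−p₀)/n) = √(0.20703/596) = 0.0186.
z = (0.6779 − 0.7073)/0.0186 = -0.0294/0.0186 = -1.58.
Two-sided p-value ≈ 2·Φ(−1.580) = 0.1141; since p > α = 0.025, fail to reject H₀.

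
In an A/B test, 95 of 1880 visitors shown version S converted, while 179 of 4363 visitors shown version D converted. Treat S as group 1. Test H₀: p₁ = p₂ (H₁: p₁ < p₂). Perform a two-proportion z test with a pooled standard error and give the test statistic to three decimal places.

z = 1.682

p̂₁ = 95/1880 = 0.050532, p̂₂ = 179/4363 = 0.041027.
Pooled p̂ = (95+179)/(1880+4363) = 274/6243 = 0.043889.
SE = √(0.0419629 × 0.000761115) = 0.005651.
z = (0.050532 − 0.041027)/0.005651 = 0.009505/0.005651 = 1.682.
p-value = P(Z < 1.682) ≈ 0.9537.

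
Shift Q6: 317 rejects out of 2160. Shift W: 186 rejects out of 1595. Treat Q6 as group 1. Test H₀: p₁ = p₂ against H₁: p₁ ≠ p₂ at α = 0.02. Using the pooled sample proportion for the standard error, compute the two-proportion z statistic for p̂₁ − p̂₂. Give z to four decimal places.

z = 2.6808

p̂₁ = 317/2160 = 0.1467593, p̂₂ = 186/1595 = 0.1166144.
Pooled p̂ = (317+186)/(2160+1595) = 503/3755 = 0.1339547.
SE = √(p̂(1−p̂)(1/n₁+1/n₂)) = √(0.1339547·0.8660453·0.00108992) = √(0.000126443) = 0.0112447.
z = (0.1467593 − 0.1166144)/0.0112447 = 0.0301449/0.0112447 = 2.6808.
p-value = 2·P(Z > 2.681) ≈ 0.0073, so at α = 0.02 we reject H₀.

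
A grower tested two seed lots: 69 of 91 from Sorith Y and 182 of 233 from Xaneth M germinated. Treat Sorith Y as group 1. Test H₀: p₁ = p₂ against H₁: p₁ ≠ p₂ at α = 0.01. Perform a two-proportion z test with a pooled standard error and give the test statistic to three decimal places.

p̂₁ = 69/91 = 0.75824, p̂₂ = 182/233 = 0.78112.
Pooled p̂ = (69+182)/(91+233) = 251/324 = 0.77469.
SE = √(p̂(1−p̂)(1/n₁+1/n₂)) = √(0.77469·0.22531·0.0152809) = √(0.00266719) = 0.05164.
z = (0.75824 − 0.78112)/0.05164 = -0.02288/0.05164 = -0.443.
p-value = 2·P(Z > 0.443) ≈ 0.6578. With α = 0.01, fail to reject H₀.

z = -0.443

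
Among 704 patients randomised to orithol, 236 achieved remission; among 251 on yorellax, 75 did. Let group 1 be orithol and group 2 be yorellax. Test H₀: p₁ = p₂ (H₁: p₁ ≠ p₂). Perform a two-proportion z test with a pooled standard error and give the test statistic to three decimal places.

z = 1.057

p̂₁ = 236/704 ≈ 0.33523, p̂₂ = 75/251 ≈ 0.29880.
Pooled p̂ = (236+75)/(704+251) = 311/955 = 0.32565.
SE = √(0.219604 × 0.00540452) = 0.03445.
z = (0.33523 − 0.29880)/0.03445 = 0.03643/0.03445 = 1.057.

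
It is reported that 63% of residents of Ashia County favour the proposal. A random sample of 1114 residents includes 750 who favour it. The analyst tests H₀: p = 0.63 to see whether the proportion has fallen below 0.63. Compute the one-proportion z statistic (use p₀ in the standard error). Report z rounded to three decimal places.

p̂ = 750/1114 = 0.673250.
Under H₀, SE = √(0.63·0.37/1114) = √(0.000209246) = 0.014465.
z = (0.673250 − 0.63)/0.014465 = 0.043250/0.014465 = 2.990.
p-value = P(Z < 2.990) ≈ 0.9986.

z = 2.990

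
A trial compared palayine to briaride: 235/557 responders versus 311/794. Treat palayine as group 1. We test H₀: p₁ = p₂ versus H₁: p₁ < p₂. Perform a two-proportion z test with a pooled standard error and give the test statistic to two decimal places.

z = 1.11

p̂₁ = 235/557 ≈ 0.4219, p̂₂ = 311/794 ≈ 0.3917.
Pooled p̂ = (235+311)/(557+794) = 546/1351 = 0.4041.
SE = √(0.240812 × 0.00305478) = 0.0271.
z = (0.4219 − 0.3917)/0.0271 = 0.0302/0.0271 = 1.11.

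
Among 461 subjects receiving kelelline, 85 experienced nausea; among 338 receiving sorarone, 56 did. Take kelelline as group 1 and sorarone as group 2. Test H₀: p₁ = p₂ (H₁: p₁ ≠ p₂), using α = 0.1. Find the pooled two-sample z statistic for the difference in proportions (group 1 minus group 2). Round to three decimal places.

p̂₁ = 85/461 ≈ 0.18438, p̂₂ = 56/338 ≈ 0.16568.
Pooled p̂ = (85+56)/(461+338) = 141/799 = 0.17647.
SE = √(p̂(1−p̂)(1/n₁+1/n₂)) = √(0.17647·0.82353·0.00512778) = √(0.000745213) = 0.02730.
z = (0.18438 − 0.16568)/0.02730 = 0.01870/0.02730 = 0.685.
Two-sided p-value ≈ 2·Φ(−0.685) = 0.4933; since p > α = 0.1, fail to reject H₀.

z = 0.685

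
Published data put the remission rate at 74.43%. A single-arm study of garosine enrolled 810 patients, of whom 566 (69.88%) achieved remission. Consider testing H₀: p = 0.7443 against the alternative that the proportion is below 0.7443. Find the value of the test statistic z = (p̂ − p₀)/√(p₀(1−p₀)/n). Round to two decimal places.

p̂ = 566/810 ≈ 0.6988.
SE = √(p₀(1−p₀)/n) = √(0.19032/810) = 0.0153.
z = (0.6988 − 0.7443)/0.0153 = -0.0455/0.0153 = -2.97.

z = -2.97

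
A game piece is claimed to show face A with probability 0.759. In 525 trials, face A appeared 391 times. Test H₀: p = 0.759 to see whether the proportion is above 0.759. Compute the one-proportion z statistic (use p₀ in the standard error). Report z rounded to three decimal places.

p̂ = 391/525 ≈ 0.74476.
Under H₀, SE = √(0.759·0.241/525) = √(0.000348417) = 0.01867.
z = (0.74476 − 0.759)/0.01867 = -0.01424/0.01867 = -0.763.
p-value = P(Z > -0.763) ≈ 0.7772.

z = -0.763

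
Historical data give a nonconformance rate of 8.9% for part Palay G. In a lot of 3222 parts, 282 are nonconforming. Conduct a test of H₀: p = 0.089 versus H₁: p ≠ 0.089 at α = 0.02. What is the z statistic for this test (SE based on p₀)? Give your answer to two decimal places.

z = -0.29

p̂ = 282/3222 ≈ 0.08752.
Under H₀, SE = √(0.089·0.911/3222) = √(2.51642e-05) = 0.00502.
z = (0.08752 − 0.089)/0.00502 = -0.00148/0.00502 = -0.29.
p-value = 2·P(Z > 0.294) ≈ 0.7685; since p > α = 0.02, fail to reject H₀.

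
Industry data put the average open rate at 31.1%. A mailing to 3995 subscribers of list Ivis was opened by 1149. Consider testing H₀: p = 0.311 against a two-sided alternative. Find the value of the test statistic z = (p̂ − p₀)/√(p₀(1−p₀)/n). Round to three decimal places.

z = -3.194

p̂ = 1149/3995 = 0.287610.
SE = √(p₀(1−p₀)/n) = √(0.21428/3995) = 0.007324.
z = (0.287610 − 0.311)/0.007324 = -0.023390/0.007324 = -3.194.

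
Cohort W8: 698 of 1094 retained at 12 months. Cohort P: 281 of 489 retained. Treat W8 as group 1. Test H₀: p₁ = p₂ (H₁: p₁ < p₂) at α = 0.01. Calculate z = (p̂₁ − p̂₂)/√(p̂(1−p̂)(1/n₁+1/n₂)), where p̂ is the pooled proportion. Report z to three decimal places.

z = 2.399

p̂₁ = 698/1094 ≈ 0.63803, p̂₂ = 281/489 ≈ 0.57464.
Pooled p̂ = (698+281)/(1094+489) = 979/1583 = 0.61845.
SE = √(p̂(1−p̂)(1/n₁+1/n₂)) = √(0.61845·0.38155·0.00295907) = √(0.000698253) = 0.02642.
z = (0.63803 − 0.57464)/0.02642 = 0.06339/0.02642 = 2.399.
p-value = P(Z < 2.399) ≈ 0.9918, so at α = 0.01 we fail to reject H₀.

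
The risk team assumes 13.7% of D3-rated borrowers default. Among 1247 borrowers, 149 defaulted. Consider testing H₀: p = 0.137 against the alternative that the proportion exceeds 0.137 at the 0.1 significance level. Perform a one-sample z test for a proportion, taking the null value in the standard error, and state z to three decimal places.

z = -1.799

p̂ = 149/1247 = 0.119487.
Under H₀, SE = √(0.137·0.863/1247) = √(9.48123e-05) = 0.009737.
z = (0.119487 − 0.137)/0.009737 = -0.017513/0.009737 = -1.799.
p-value = P(Z > -1.799) ≈ 0.9640. With α = 0.1, fail to reject H₀.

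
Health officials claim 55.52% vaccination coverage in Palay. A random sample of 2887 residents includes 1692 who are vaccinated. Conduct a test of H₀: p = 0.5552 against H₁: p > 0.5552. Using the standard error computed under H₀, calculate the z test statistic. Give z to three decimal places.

z = 3.338

p̂ = 1692/2887 ≈ 0.58608.
SE = √(p₀(1−p₀)/n) = √(0.24695/2887) = 0.00925.
z = (0.58608 − 0.5552)/0.00925 = 0.03088/0.00925 = 3.338.
p-value = P(Z > 3.338) ≈ 0.0004.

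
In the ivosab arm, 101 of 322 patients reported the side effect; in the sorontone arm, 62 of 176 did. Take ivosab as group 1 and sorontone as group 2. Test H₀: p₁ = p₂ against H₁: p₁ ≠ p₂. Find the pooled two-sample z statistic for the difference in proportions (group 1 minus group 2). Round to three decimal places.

p̂₁ = 101/322 ≈ 0.31366, p̂₂ = 62/176 ≈ 0.35227.
Pooled p̂ = (101+62)/(322+176) = 163/498 = 0.32731.
SE = √(0.220178 × 0.00878741) = 0.04399.
z = (0.31366 − 0.35227)/0.04399 = -0.03861/0.04399 = -0.878.

z = -0.878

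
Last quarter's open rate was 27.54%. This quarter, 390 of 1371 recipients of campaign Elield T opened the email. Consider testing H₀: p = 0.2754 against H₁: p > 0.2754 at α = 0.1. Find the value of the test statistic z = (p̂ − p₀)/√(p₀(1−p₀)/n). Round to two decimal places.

z = 0.75

p̂ = 390/1371 = 0.2845.
SE = √(p₀(1−p₀)/n) = √(0.19955/1371) = 0.0121.
z = (0.2845 − 0.2754)/0.0121 = 0.0091/0.0121 = 0.75.
p-value = P(Z > 0.751) ≈ 0.2262. With α = 0.1, fail to reject H₀.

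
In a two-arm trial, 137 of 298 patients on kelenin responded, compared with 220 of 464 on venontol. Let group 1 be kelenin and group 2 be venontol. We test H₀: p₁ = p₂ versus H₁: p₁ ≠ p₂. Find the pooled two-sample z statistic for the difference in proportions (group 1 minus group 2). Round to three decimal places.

p̂₁ = 137/298 = 0.45973, p̂₂ = 220/464 = 0.47414.
Pooled p̂ = (137+220)/(298+464) = 357/762 = 0.46850.
SE = √(p̂(1−p̂)(1/n₁+1/n₂)) = √(0.46850·0.53150·0.00551088) = √(0.00137225) = 0.03704.
z = (0.45973 − 0.47414)/0.03704 = -0.01441/0.03704 = -0.389.
Two-sided p-value ≈ 2·Φ(−0.389) = 0.6974.

z = -0.389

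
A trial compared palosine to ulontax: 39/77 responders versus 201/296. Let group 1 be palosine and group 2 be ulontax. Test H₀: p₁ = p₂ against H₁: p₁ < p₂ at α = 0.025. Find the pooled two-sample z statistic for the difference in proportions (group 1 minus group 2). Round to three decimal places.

z = -2.816

p̂₁ = 39/77 ≈ 0.50649, p̂₂ = 201/296 ≈ 0.67905.
Pooled p̂ = (39+201)/(77+296) = 240/373 = 0.64343.
SE = √(p̂(1−p̂)(1/n₁+1/n₂)) = √(0.64343·0.35657·0.0163654) = √(0.00375467) = 0.06128.
z = (0.50649 − 0.67905)/0.06128 = -0.17256/0.06128 = -2.816.
p-value = P(Z < -2.816) ≈ 0.0024. With α = 0.025, reject H₀.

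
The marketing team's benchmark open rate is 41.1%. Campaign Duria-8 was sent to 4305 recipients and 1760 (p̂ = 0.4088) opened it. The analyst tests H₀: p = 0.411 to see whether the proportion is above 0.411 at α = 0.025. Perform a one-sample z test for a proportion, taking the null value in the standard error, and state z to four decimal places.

z = -0.2898

p̂ = 1760/4305 = 0.408827.
SE = √(p₀(1−p₀)/n) = √(0.24208/4305) = 0.007499.
z = (0.408827 − 0.411)/0.007499 = -0.002173/0.007499 = -0.2898.
p-value = P(Z > -0.290) ≈ 0.6140. With α = 0.025, fail to reject H₀.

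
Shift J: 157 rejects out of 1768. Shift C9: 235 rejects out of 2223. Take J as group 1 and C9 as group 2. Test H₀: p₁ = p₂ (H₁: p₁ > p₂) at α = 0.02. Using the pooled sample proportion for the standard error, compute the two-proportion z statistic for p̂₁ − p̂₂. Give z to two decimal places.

z = -1.78

p̂₁ = 157/1768 ≈ 0.0888, p̂₂ = 235/2223 ≈ 0.1057.
Pooled p̂ = (157+235)/(1768+2223) = 392/3991 = 0.0982.
SE = √(0.0885736 × 0.00101545) = 0.0095.
z = (0.0888 − 0.1057)/0.0095 = -0.0169/0.0095 = -1.78.
p-value = P(Z > -1.783) ≈ 0.9627. With α = 0.02, fail to reject H₀.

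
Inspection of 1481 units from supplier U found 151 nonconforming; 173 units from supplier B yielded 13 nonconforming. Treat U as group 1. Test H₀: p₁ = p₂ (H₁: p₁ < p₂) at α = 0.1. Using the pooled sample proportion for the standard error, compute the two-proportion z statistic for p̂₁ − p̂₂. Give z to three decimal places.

z = 1.117

p̂₁ = 151/1481 = 0.10196, p̂₂ = 13/173 = 0.07514.
Pooled p̂ = (151+13)/(1481+173) = 164/1654 = 0.09915.
SE = √(0.0893221 × 0.00645557) = 0.02401.
z = (0.10196 − 0.07514)/0.02401 = 0.02682/0.02401 = 1.117.
p-value = P(Z < 1.117) ≈ 0.8679, so at α = 0.1 we fail to reject H₀.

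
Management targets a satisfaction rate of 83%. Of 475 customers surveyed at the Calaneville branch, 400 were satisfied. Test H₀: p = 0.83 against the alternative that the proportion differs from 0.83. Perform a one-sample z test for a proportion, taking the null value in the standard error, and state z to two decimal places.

p̂ = 400/475 ≈ 0.8421.
SE = √(p₀(1−p₀)/n) = √(0.1411/475) = 0.0172.
z = (0.8421 − 0.83)/0.0172 = 0.0121/0.0172 = 0.70.

z = 0.70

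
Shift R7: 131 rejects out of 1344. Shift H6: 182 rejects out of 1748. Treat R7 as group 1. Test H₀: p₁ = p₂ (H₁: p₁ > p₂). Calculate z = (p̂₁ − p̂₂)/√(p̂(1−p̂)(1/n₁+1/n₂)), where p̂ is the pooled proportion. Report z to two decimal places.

z = -0.61

p̂₁ = 131/1344 ≈ 0.0975, p̂₂ = 182/1748 ≈ 0.1041.
Pooled p̂ = (131+182)/(1344+1748) = 313/3092 = 0.1012.
SE = √(p̂(1−p̂)(1/n₁+1/n₂)) = √(0.1012·0.8988·0.00131613) = √(0.000119744) = 0.0109.
z = (0.0975 − 0.1041)/0.0109 = -0.0066/0.0109 = -0.61.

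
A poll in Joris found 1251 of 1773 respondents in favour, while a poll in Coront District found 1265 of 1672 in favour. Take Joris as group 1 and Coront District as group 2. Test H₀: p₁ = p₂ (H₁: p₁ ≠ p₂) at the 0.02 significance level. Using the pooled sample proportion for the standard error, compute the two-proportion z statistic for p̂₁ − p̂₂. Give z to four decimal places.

p̂₁ = 1251/1773 ≈ 0.7055838, p̂₂ = 1265/1672 ≈ 0.7565789.
Pooled p̂ = (1251+1265)/(1773+1672) = 2516/3445 = 0.7303338.
SE = √(0.196946 × 0.0011621) = 0.0151285.
z = (0.7055838 − 0.7565789)/0.0151285 = -0.0509951/0.0151285 = -3.3708.
p-value = 2·P(Z > 3.371) ≈ 0.0007; since p < α = 0.02, reject H₀.

z = -3.3708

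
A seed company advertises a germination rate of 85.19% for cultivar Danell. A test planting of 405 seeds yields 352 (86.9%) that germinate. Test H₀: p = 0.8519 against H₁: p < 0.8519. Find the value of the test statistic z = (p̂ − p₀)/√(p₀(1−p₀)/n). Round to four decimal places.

z = 0.9765

p̂ = 352/405 = 0.869136.
Under H₀, SE = √(0.8519·0.1481/405) = √(0.000311522) = 0.017650.
z = (0.869136 − 0.8519)/0.017650 = 0.017236/0.017650 = 0.9765.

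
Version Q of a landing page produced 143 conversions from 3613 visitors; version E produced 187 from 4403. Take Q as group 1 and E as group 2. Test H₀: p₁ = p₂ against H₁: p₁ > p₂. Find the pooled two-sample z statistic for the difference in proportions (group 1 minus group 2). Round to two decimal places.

p̂₁ = 143/3613 = 0.03958, p̂₂ = 187/4403 = 0.04247.
Pooled p̂ = (143+187)/(3613+4403) = 330/8016 = 0.04117.
SE = √(p̂(1−p̂)(1/n₁+1/n₂)) = √(0.04117·0.95883·0.000503896) = √(1.98902e-05) = 0.00446.
z = (0.03958 − 0.04247)/0.00446 = -0.00289/0.00446 = -0.65.
p-value = P(Z > -0.648) ≈ 0.7416.

z = -0.65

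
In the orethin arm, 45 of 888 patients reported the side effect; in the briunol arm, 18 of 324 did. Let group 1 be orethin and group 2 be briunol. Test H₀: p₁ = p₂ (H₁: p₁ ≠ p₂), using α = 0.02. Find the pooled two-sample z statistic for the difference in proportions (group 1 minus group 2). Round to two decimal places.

p̂₁ = 45/888 ≈ 0.0507, p̂₂ = 18/324 ≈ 0.0556.
Pooled p̂ = (45+18)/(888+324) = 63/1212 = 0.0520.
SE = √(0.0492783 × 0.00421255) = 0.0144.
z = (0.0507 − 0.0556)/0.0144 = -0.0049/0.0144 = -0.34.
p-value = 2·P(Z > 0.339) ≈ 0.7348; since p > α = 0.02, fail to reject H₀.

z = -0.34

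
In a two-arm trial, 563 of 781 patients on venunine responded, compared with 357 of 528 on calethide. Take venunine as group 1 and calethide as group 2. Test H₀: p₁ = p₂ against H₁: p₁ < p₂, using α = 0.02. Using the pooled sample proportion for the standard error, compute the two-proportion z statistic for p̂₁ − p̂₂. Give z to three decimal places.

z = 1.737

p̂₁ = 563/781 ≈ 0.72087, p̂₂ = 357/528 ≈ 0.67614.
Pooled p̂ = (563+357)/(781+528) = 920/1309 = 0.70283.
SE = √(p̂(1−p̂)(1/n₁+1/n₂)) = √(0.70283·0.29717·0.00317435) = √(0.000662999) = 0.02575.
z = (0.72087 − 0.67614)/0.02575 = 0.04473/0.02575 = 1.737.
p-value = P(Z < 1.737) ≈ 0.9588, so at α = 0.02 we fail to reject H₀.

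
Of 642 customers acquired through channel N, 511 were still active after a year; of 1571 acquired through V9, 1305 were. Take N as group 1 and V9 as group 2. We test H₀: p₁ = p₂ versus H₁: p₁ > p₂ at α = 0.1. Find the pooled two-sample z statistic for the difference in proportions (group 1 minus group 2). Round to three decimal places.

z = -1.932

p̂₁ = 511/642 = 0.7959502, p̂₂ = 1305/1571 = 0.8306811.
Pooled p̂ = (511+1305)/(642+1571) = 1816/2213 = 0.8206055.
SE = √(p̂(1−p̂)(1/n₁+1/n₂)) = √(0.8206055·0.1793945·0.00219417) = √(0.000323008) = 0.0179724.
z = (0.7959502 − 0.8306811)/0.0179724 = -0.0347309/0.0179724 = -1.932.
p-value = P(Z > -1.932) ≈ 0.9733; since p > α = 0.1, fail to reject H₀.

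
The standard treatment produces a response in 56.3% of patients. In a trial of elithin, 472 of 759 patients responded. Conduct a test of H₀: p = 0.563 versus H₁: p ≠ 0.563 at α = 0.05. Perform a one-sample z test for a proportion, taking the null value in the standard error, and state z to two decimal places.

p̂ = 472/759 ≈ 0.6219.
SE = √(p₀(1−p₀)/n) = √(0.24603/759) = 0.0180.
z = (0.6219 − 0.563)/0.0180 = 0.0589/0.0180 = 3.27.
p-value = 2·P(Z > 3.270) ≈ 0.0011. With α = 0.05, reject H₀.

z = 3.27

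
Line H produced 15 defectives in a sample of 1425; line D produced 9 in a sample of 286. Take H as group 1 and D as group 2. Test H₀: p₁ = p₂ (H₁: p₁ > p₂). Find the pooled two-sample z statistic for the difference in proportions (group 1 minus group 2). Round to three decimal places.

p̂₁ = 15/1425 = 0.01053, p̂₂ = 9/286 = 0.03147.
Pooled p̂ = (15+9)/(1425+286) = 24/1711 = 0.01403.
SE = √(p̂(1−p̂)(1/n₁+1/n₂)) = √(0.01403·0.98597·0.00419826) = √(5.80625e-05) = 0.00762.
z = (0.01053 − 0.03147)/0.00762 = -0.02094/0.00762 = -2.748.

z = -2.748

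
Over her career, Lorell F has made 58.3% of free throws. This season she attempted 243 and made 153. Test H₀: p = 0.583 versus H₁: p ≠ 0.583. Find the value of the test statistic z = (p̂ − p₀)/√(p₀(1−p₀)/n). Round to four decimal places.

p̂ = 153/243 = 0.629630.
Standard error under H₀: √(0.583×0.417/243) = 0.031630.
z = (0.629630 − 0.583)/0.031630 = 0.046630/0.031630 = 1.4742.

z = 1.4742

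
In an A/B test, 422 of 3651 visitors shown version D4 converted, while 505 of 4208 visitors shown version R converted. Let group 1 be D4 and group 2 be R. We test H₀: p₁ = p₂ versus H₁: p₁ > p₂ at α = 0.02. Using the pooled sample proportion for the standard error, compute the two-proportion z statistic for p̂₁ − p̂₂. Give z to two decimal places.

z = -0.61

p̂₁ = 422/3651 = 0.11558, p̂₂ = 505/4208 = 0.12001.
Pooled p̂ = (422+505)/(3651+4208) = 927/7859 = 0.11795.
SE = √(0.104041 × 0.00051154) = 0.00730.
z = (0.11558 − 0.12001)/0.00730 = -0.00443/0.00730 = -0.61.
p-value = P(Z > -0.607) ≈ 0.7279. With α = 0.02, fail to reject H₀.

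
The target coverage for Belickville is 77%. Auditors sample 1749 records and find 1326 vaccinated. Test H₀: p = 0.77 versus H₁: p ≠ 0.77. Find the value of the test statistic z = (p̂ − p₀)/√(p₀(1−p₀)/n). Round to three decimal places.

p̂ = 1326/1749 = 0.75815.
Under H₀, SE = √(0.77·0.23/1749) = √(0.000101258) = 0.01006.
z = (0.75815 − 0.77)/0.01006 = -0.01185/0.01006 = -1.178.

z = -1.178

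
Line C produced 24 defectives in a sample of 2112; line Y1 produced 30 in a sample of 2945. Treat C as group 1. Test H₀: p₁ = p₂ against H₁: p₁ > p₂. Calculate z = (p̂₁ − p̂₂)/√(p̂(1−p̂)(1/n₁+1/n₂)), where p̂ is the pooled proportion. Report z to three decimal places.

z = 0.402

p̂₁ = 24/2112 = 0.011364, p̂₂ = 30/2945 = 0.010187.
Pooled p̂ = (24+30)/(2112+2945) = 54/5057 = 0.010678.
SE = √(0.0105642 × 0.000813043) = 0.002931.
z = (0.011364 − 0.010187)/0.002931 = 0.001177/0.002931 = 0.402.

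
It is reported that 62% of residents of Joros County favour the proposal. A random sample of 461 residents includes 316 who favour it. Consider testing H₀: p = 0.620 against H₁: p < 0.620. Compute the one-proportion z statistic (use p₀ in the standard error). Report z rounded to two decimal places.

p̂ = 316/461 = 0.6855.
Standard error under H₀: √(0.62×0.38/461) = 0.0226.
z = (0.6855 − 0.62)/0.0226 = 0.0655/0.0226 = 2.90.

z = 2.90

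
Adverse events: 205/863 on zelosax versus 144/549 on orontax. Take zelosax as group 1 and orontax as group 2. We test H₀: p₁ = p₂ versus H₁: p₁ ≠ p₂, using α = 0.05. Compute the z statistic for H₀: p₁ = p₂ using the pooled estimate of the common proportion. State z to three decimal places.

z = -1.051

p̂₁ = 205/863 = 0.23754, p̂₂ = 144/549 = 0.26230.
Pooled p̂ = (205+144)/(863+549) = 349/1412 = 0.24717.
SE = √(p̂(1−p̂)(1/n₁+1/n₂)) = √(0.24717·0.75283·0.00298024) = √(0.00055455) = 0.02355.
z = (0.23754 − 0.26230)/0.02355 = -0.02476/0.02355 = -1.051.
Two-sided p-value ≈ 2·Φ(−1.051) = 0.2932, so at α = 0.05 we fail to reject H₀.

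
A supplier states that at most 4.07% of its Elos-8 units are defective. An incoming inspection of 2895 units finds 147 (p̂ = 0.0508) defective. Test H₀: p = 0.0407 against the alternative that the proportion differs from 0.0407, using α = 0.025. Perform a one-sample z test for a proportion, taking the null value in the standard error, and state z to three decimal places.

z = 2.744

p̂ = 147/2895 = 0.050777.
Under H₀, SE = √(0.0407·0.9593/2895) = √(1.34865e-05) = 0.003672.
z = (0.050777 − 0.0407)/0.003672 = 0.010077/0.003672 = 2.744.
p-value = 2·P(Z > 2.744) ≈ 0.0061; since p < α = 0.025, reject H₀.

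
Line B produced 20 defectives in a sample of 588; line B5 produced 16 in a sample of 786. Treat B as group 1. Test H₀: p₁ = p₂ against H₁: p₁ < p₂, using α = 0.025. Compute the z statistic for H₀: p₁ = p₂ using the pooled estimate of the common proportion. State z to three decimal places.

z = 1.568

p̂₁ = 20/588 ≈ 0.034014, p̂₂ = 16/786 ≈ 0.020356.
Pooled p̂ = (20+16)/(588+786) = 36/1374 = 0.026201.
SE = √(0.0255144 × 0.00297294) = 0.008709.
z = (0.034014 − 0.020356)/0.008709 = 0.013658/0.008709 = 1.568.
p-value = P(Z < 1.568) ≈ 0.9416; since p > α = 0.025, fail to reject H₀.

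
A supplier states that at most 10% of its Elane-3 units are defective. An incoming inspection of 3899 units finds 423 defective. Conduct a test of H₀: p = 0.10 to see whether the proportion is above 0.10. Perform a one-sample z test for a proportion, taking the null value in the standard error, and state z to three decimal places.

p̂ = 423/3899 ≈ 0.108489.
Under H₀, SE = √(0.1·0.9/3899) = √(2.30828e-05) = 0.004804.
z = (0.108489 − 0.1)/0.004804 = 0.008489/0.004804 = 1.767.

z = 1.767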